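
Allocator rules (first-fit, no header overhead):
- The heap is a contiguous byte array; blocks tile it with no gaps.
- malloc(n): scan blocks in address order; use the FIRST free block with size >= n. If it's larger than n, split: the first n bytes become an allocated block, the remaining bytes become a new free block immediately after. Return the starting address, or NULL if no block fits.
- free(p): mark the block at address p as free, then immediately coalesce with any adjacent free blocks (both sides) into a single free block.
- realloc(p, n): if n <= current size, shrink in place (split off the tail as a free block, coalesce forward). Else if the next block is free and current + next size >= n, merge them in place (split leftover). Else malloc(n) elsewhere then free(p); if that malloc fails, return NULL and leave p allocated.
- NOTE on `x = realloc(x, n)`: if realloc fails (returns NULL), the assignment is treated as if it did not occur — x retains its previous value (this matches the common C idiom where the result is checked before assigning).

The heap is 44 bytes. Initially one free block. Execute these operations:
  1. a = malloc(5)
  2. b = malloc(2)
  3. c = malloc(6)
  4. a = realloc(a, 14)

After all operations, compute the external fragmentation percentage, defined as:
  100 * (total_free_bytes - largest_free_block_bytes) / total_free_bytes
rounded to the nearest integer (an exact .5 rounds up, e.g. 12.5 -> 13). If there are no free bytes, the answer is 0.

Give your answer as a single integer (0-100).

Op 1: a = malloc(5) -> a = 0; heap: [0-4 ALLOC][5-43 FREE]
Op 2: b = malloc(2) -> b = 5; heap: [0-4 ALLOC][5-6 ALLOC][7-43 FREE]
Op 3: c = malloc(6) -> c = 7; heap: [0-4 ALLOC][5-6 ALLOC][7-12 ALLOC][13-43 FREE]
Op 4: a = realloc(a, 14) -> a = 13; heap: [0-4 FREE][5-6 ALLOC][7-12 ALLOC][13-26 ALLOC][27-43 FREE]
Free blocks: [5 17] total_free=22 largest=17 -> 100*(22-17)/22 = 500/22 ≈ 22.727 -> rounds to 23

Answer: 23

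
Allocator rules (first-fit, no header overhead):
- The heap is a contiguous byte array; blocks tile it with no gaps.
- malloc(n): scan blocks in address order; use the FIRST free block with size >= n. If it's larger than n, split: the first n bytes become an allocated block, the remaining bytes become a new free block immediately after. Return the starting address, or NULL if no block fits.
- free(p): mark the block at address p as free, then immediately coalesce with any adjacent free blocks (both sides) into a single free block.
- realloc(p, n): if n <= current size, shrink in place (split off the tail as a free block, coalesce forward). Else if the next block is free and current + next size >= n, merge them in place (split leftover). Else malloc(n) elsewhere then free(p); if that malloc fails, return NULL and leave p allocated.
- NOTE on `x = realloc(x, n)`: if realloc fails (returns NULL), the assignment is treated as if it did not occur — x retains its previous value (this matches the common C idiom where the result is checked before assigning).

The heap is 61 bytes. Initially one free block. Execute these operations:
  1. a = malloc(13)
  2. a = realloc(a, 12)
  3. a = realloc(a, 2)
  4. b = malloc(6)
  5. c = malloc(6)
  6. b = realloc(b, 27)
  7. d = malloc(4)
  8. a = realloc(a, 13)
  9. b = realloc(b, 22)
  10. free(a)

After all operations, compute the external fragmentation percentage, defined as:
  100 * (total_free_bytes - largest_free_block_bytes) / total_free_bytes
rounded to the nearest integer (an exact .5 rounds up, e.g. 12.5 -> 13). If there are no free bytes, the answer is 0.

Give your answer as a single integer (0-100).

Op 1: a = malloc(13) -> a = 0; heap: [0-12 ALLOC][13-60 FREE]
Op 2: a = realloc(a, 12) -> a = 0; heap: [0-11 ALLOC][12-60 FREE]
Op 3: a = realloc(a, 2) -> a = 0; heap: [0-1 ALLOC][2-60 FREE]
Op 4: b = malloc(6) -> b = 2; heap: [0-1 ALLOC][2-7 ALLOC][8-60 FREE]
Op 5: c = malloc(6) -> c = 8; heap: [0-1 ALLOC][2-7 ALLOC][8-13 ALLOC][14-60 FREE]
Op 6: b = realloc(b, 27) -> b = 14; heap: [0-1 ALLOC][2-7 FREE][8-13 ALLOC][14-40 ALLOC][41-60 FREE]
Op 7: d = malloc(4) -> d = 2; heap: [0-1 ALLOC][2-5 ALLOC][6-7 FREE][8-13 ALLOC][14-40 ALLOC][41-60 FREE]
Op 8: a = realloc(a, 13) -> a = 41; heap: [0-1 FREE][2-5 ALLOC][6-7 FREE][8-13 ALLOC][14-40 ALLOC][41-53 ALLOC][54-60 FREE]
Op 9: b = realloc(b, 22) -> b = 14; heap: [0-1 FREE][2-5 ALLOC][6-7 FREE][8-13 ALLOC][14-35 ALLOC][36-40 FREE][41-53 ALLOC][54-60 FREE]
Op 10: free(a) -> (freed a); heap: [0-1 FREE][2-5 ALLOC][6-7 FREE][8-13 ALLOC][14-35 ALLOC][36-60 FREE]
Free blocks: [2 2 25] total_free=29 largest=25 -> 100*(29-25)/29 = 400/29 ≈ 13.793 -> rounds to 14

Answer: 14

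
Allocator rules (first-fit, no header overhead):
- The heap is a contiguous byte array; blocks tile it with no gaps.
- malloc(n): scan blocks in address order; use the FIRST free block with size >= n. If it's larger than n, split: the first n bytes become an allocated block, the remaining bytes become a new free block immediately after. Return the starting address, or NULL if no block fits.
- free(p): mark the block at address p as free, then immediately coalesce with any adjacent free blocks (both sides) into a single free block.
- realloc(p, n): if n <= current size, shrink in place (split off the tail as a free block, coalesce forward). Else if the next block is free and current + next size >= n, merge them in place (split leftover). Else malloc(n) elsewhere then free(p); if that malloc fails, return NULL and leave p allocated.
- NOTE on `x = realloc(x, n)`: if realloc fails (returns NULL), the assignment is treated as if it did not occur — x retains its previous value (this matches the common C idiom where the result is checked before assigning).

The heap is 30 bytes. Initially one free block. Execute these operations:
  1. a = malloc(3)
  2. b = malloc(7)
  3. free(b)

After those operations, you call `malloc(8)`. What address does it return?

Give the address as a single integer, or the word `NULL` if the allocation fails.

Answer: 3

Derivation:
Op 1: a = malloc(3) -> a = 0; heap: [0-2 ALLOC][3-29 FREE]
Op 2: b = malloc(7) -> b = 3; heap: [0-2 ALLOC][3-9 ALLOC][10-29 FREE]
Op 3: free(b) -> (freed b); heap: [0-2 ALLOC][3-29 FREE]
malloc(8): first-fit scan over [0-2 ALLOC][3-29 FREE] -> 3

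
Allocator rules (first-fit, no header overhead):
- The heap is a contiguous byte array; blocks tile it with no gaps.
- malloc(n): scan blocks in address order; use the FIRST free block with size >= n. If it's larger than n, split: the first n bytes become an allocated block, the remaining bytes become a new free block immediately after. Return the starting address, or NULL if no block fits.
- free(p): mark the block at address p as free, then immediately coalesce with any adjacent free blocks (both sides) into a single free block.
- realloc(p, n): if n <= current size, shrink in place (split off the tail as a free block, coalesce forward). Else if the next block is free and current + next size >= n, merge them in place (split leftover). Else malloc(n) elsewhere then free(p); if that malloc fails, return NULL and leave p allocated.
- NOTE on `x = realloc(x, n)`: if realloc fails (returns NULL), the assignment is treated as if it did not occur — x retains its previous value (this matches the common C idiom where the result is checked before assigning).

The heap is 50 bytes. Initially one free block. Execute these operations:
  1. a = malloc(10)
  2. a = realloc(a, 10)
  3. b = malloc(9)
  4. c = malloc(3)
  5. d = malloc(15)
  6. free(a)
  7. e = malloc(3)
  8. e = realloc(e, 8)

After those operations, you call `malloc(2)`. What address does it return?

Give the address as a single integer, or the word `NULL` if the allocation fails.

Answer: 8

Derivation:
Op 1: a = malloc(10) -> a = 0; heap: [0-9 ALLOC][10-49 FREE]
Op 2: a = realloc(a, 10) -> a = 0; heap: [0-9 ALLOC][10-49 FREE]
Op 3: b = malloc(9) -> b = 10; heap: [0-9 ALLOC][10-18 ALLOC][19-49 FREE]
Op 4: c = malloc(3) -> c = 19; heap: [0-9 ALLOC][10-18 ALLOC][19-21 ALLOC][22-49 FREE]
Op 5: d = malloc(15) -> d = 22; heap: [0-9 ALLOC][10-18 ALLOC][19-21 ALLOC][22-36 ALLOC][37-49 FREE]
Op 6: free(a) -> (freed a); heap: [0-9 FREE][10-18 ALLOC][19-21 ALLOC][22-36 ALLOC][37-49 FREE]
Op 7: e = malloc(3) -> e = 0; heap: [0-2 ALLOC][3-9 FREE][10-18 ALLOC][19-21 ALLOC][22-36 ALLOC][37-49 FREE]
Op 8: e = realloc(e, 8) -> e = 0; heap: [0-7 ALLOC][8-9 FREE][10-18 ALLOC][19-21 ALLOC][22-36 ALLOC][37-49 FREE]
malloc(2): first-fit scan over [0-7 ALLOC][8-9 FREE][10-18 ALLOC][19-21 ALLOC][22-36 ALLOC][37-49 FREE] -> 8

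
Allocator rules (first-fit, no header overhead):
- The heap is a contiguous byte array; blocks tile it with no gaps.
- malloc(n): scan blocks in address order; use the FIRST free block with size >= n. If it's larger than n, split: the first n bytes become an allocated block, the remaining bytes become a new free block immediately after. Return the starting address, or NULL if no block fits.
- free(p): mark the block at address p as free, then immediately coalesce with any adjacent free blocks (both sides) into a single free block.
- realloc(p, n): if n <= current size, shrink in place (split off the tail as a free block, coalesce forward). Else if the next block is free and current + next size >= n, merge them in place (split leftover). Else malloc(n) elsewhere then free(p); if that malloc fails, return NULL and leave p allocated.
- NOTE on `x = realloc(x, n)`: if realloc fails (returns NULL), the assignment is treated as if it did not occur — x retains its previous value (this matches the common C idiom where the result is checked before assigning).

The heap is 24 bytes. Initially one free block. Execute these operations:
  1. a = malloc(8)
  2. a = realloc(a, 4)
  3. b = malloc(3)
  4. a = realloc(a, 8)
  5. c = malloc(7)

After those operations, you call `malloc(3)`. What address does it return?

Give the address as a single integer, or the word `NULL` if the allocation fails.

Op 1: a = malloc(8) -> a = 0; heap: [0-7 ALLOC][8-23 FREE]
Op 2: a = realloc(a, 4) -> a = 0; heap: [0-3 ALLOC][4-23 FREE]
Op 3: b = malloc(3) -> b = 4; heap: [0-3 ALLOC][4-6 ALLOC][7-23 FREE]
Op 4: a = realloc(a, 8) -> a = 7; heap: [0-3 FREE][4-6 ALLOC][7-14 ALLOC][15-23 FREE]
Op 5: c = malloc(7) -> c = 15; heap: [0-3 FREE][4-6 ALLOC][7-14 ALLOC][15-21 ALLOC][22-23 FREE]
malloc(3): first-fit scan over [0-3 FREE][4-6 ALLOC][7-14 ALLOC][15-21 ALLOC][22-23 FREE] -> 0

Answer: 0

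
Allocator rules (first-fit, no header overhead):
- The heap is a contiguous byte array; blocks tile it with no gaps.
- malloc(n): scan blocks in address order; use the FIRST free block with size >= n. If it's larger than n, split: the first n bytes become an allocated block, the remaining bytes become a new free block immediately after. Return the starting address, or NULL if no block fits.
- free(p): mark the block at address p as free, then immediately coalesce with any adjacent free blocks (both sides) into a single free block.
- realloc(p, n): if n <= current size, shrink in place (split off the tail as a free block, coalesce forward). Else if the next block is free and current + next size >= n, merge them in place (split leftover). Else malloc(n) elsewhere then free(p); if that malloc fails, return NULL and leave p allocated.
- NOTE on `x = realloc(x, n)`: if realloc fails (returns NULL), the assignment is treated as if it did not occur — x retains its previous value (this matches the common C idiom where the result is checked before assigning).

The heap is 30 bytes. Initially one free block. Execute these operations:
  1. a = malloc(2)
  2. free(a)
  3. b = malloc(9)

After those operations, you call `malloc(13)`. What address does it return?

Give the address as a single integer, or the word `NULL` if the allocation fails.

Answer: 9

Derivation:
Op 1: a = malloc(2) -> a = 0; heap: [0-1 ALLOC][2-29 FREE]
Op 2: free(a) -> (freed a); heap: [0-29 FREE]
Op 3: b = malloc(9) -> b = 0; heap: [0-8 ALLOC][9-29 FREE]
malloc(13): first-fit scan over [0-8 ALLOC][9-29 FREE] -> 9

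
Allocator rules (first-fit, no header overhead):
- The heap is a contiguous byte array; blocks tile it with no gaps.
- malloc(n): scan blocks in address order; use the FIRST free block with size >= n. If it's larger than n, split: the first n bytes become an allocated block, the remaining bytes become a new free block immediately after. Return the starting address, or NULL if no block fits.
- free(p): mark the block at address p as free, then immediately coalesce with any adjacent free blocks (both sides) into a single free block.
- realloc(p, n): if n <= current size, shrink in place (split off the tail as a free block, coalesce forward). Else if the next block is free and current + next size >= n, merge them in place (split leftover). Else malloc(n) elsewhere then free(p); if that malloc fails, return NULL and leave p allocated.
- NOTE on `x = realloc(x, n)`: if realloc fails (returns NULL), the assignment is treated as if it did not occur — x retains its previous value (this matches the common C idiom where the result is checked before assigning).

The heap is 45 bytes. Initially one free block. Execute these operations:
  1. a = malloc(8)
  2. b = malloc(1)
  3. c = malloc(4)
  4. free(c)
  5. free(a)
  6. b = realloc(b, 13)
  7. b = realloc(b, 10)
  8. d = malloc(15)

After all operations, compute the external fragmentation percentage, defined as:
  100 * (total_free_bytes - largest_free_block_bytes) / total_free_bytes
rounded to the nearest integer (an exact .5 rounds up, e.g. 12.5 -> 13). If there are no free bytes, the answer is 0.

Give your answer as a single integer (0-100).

Op 1: a = malloc(8) -> a = 0; heap: [0-7 ALLOC][8-44 FREE]
Op 2: b = malloc(1) -> b = 8; heap: [0-7 ALLOC][8-8 ALLOC][9-44 FREE]
Op 3: c = malloc(4) -> c = 9; heap: [0-7 ALLOC][8-8 ALLOC][9-12 ALLOC][13-44 FREE]
Op 4: free(c) -> (freed c); heap: [0-7 ALLOC][8-8 ALLOC][9-44 FREE]
Op 5: free(a) -> (freed a); heap: [0-7 FREE][8-8 ALLOC][9-44 FREE]
Op 6: b = realloc(b, 13) -> b = 8; heap: [0-7 FREE][8-20 ALLOC][21-44 FREE]
Op 7: b = realloc(b, 10) -> b = 8; heap: [0-7 FREE][8-17 ALLOC][18-44 FREE]
Op 8: d = malloc(15) -> d = 18; heap: [0-7 FREE][8-17 ALLOC][18-32 ALLOC][33-44 FREE]
Free blocks: [8 12] total_free=20 largest=12 -> 100*(20-12)/20 = 800/20 = 40

Answer: 40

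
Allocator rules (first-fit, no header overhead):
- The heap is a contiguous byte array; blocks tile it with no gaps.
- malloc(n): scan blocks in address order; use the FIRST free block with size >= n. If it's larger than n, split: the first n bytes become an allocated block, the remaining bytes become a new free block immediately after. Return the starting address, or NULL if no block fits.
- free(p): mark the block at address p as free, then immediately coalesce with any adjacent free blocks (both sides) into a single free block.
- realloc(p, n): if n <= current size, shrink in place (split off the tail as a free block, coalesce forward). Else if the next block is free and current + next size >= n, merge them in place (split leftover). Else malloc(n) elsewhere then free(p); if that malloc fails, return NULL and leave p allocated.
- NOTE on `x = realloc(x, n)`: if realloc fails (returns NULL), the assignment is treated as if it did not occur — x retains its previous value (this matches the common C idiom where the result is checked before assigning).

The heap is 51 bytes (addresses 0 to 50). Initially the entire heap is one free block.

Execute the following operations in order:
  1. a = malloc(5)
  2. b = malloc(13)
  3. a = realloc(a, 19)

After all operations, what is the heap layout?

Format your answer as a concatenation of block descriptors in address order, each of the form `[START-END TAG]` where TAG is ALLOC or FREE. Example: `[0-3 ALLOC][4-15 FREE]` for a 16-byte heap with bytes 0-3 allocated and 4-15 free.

Answer: [0-4 FREE][5-17 ALLOC][18-36 ALLOC][37-50 FREE]

Derivation:
Op 1: a = malloc(5) -> a = 0; heap: [0-4 ALLOC][5-50 FREE]
Op 2: b = malloc(13) -> b = 5; heap: [0-4 ALLOC][5-17 ALLOC][18-50 FREE]
Op 3: a = realloc(a, 19) -> a = 18; heap: [0-4 FREE][5-17 ALLOC][18-36 ALLOC][37-50 FREE]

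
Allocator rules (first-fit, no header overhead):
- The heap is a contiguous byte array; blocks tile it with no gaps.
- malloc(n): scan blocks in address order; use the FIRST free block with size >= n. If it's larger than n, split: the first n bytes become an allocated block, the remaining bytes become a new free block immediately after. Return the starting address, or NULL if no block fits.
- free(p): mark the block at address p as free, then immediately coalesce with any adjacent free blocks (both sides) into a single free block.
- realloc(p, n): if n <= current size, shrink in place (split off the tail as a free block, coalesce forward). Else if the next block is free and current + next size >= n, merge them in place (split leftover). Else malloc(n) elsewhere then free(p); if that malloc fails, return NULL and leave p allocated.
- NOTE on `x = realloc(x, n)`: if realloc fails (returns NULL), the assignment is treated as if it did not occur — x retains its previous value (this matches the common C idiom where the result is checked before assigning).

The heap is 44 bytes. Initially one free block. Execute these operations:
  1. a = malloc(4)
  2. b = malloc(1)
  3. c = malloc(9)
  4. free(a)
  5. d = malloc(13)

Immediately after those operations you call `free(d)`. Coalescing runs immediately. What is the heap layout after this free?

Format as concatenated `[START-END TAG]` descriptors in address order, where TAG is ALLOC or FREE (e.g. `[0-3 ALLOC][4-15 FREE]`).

Answer: [0-3 FREE][4-4 ALLOC][5-13 ALLOC][14-43 FREE]

Derivation:
Op 1: a = malloc(4) -> a = 0; heap: [0-3 ALLOC][4-43 FREE]
Op 2: b = malloc(1) -> b = 4; heap: [0-3 ALLOC][4-4 ALLOC][5-43 FREE]
Op 3: c = malloc(9) -> c = 5; heap: [0-3 ALLOC][4-4 ALLOC][5-13 ALLOC][14-43 FREE]
Op 4: free(a) -> (freed a); heap: [0-3 FREE][4-4 ALLOC][5-13 ALLOC][14-43 FREE]
Op 5: d = malloc(13) -> d = 14; heap: [0-3 FREE][4-4 ALLOC][5-13 ALLOC][14-26 ALLOC][27-43 FREE]
free(d): d = 14 -> block [14-26 ALLOC]; mark free, coalesce with adjacent free neighbors -> [0-3 FREE][4-4 ALLOC][5-13 ALLOC][14-43 FREE]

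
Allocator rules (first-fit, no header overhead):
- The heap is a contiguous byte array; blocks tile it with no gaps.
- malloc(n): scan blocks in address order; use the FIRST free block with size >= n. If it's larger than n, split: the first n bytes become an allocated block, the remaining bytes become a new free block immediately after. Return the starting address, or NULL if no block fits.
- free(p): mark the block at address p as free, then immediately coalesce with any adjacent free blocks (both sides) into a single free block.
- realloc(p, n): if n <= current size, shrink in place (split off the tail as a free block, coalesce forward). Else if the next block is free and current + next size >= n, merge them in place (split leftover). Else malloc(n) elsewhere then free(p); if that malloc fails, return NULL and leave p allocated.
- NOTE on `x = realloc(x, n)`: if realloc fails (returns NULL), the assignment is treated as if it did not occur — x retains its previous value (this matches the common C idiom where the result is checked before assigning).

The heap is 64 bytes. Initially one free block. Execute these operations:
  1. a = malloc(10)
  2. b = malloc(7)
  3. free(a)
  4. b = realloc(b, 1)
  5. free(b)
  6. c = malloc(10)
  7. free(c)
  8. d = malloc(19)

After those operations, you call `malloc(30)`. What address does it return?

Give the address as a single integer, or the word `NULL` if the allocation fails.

Op 1: a = malloc(10) -> a = 0; heap: [0-9 ALLOC][10-63 FREE]
Op 2: b = malloc(7) -> b = 10; heap: [0-9 ALLOC][10-16 ALLOC][17-63 FREE]
Op 3: free(a) -> (freed a); heap: [0-9 FREE][10-16 ALLOC][17-63 FREE]
Op 4: b = realloc(b, 1) -> b = 10; heap: [0-9 FREE][10-10 ALLOC][11-63 FREE]
Op 5: free(b) -> (freed b); heap: [0-63 FREE]
Op 6: c = malloc(10) -> c = 0; heap: [0-9 ALLOC][10-63 FREE]
Op 7: free(c) -> (freed c); heap: [0-63 FREE]
Op 8: d = malloc(19) -> d = 0; heap: [0-18 ALLOC][19-63 FREE]
malloc(30): first-fit scan over [0-18 ALLOC][19-63 FREE] -> 19

Answer: 19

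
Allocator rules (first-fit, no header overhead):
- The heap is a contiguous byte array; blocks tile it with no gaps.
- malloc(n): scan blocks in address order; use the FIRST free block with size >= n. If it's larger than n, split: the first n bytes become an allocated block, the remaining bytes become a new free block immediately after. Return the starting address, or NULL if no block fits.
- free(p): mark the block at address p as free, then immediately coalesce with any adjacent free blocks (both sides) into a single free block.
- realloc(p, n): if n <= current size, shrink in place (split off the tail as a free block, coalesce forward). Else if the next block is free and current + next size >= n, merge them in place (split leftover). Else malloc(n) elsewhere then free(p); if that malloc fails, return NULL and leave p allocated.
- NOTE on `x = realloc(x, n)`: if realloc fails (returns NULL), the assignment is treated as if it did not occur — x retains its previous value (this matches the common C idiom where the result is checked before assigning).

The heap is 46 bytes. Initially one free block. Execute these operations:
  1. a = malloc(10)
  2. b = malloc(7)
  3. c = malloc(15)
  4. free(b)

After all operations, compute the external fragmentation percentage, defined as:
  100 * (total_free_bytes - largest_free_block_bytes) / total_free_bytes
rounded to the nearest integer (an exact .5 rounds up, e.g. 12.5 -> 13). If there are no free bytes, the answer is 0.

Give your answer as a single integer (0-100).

Op 1: a = malloc(10) -> a = 0; heap: [0-9 ALLOC][10-45 FREE]
Op 2: b = malloc(7) -> b = 10; heap: [0-9 ALLOC][10-16 ALLOC][17-45 FREE]
Op 3: c = malloc(15) -> c = 17; heap: [0-9 ALLOC][10-16 ALLOC][17-31 ALLOC][32-45 FREE]
Op 4: free(b) -> (freed b); heap: [0-9 ALLOC][10-16 FREE][17-31 ALLOC][32-45 FREE]
Free blocks: [7 14] total_free=21 largest=14 -> 100*(21-14)/21 = 700/21 ≈ 33.333 -> rounds to 33

Answer: 33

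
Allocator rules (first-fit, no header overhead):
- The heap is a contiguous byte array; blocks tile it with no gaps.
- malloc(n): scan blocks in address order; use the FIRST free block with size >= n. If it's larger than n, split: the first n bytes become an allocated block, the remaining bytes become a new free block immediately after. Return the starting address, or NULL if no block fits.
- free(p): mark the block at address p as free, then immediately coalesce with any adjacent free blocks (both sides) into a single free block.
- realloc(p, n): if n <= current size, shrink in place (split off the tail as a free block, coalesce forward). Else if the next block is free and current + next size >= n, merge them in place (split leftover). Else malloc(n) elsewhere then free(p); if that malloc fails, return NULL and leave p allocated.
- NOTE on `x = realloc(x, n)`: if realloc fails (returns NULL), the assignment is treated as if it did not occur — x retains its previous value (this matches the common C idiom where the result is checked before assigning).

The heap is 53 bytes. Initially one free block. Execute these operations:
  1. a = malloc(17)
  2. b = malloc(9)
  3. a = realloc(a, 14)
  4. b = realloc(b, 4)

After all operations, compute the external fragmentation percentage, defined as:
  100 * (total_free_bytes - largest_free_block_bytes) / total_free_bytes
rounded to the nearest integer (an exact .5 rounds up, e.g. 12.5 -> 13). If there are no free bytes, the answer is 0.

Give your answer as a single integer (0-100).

Op 1: a = malloc(17) -> a = 0; heap: [0-16 ALLOC][17-52 FREE]
Op 2: b = malloc(9) -> b = 17; heap: [0-16 ALLOC][17-25 ALLOC][26-52 FREE]
Op 3: a = realloc(a, 14) -> a = 0; heap: [0-13 ALLOC][14-16 FREE][17-25 ALLOC][26-52 FREE]
Op 4: b = realloc(b, 4) -> b = 17; heap: [0-13 ALLOC][14-16 FREE][17-20 ALLOC][21-52 FREE]
Free blocks: [3 32] total_free=35 largest=32 -> 100*(35-32)/35 = 300/35 ≈ 8.571 -> rounds to 9

Answer: 9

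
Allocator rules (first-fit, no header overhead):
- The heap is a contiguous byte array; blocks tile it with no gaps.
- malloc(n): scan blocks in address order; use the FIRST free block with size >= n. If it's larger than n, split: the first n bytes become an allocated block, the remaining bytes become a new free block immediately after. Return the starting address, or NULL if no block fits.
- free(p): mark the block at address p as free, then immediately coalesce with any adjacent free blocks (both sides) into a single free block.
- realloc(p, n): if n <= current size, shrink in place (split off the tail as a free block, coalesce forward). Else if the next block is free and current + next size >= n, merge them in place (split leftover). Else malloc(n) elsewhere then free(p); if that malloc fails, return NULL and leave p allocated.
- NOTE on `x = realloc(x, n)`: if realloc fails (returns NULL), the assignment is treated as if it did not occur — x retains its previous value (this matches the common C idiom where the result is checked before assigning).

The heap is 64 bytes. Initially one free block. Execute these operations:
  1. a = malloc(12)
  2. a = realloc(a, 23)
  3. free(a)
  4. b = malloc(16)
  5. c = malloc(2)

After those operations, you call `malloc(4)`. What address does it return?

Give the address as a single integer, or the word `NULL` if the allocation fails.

Op 1: a = malloc(12) -> a = 0; heap: [0-11 ALLOC][12-63 FREE]
Op 2: a = realloc(a, 23) -> a = 0; heap: [0-22 ALLOC][23-63 FREE]
Op 3: free(a) -> (freed a); heap: [0-63 FREE]
Op 4: b = malloc(16) -> b = 0; heap: [0-15 ALLOC][16-63 FREE]
Op 5: c = malloc(2) -> c = 16; heap: [0-15 ALLOC][16-17 ALLOC][18-63 FREE]
malloc(4): first-fit scan over [0-15 ALLOC][16-17 ALLOC][18-63 FREE] -> 18

Answer: 18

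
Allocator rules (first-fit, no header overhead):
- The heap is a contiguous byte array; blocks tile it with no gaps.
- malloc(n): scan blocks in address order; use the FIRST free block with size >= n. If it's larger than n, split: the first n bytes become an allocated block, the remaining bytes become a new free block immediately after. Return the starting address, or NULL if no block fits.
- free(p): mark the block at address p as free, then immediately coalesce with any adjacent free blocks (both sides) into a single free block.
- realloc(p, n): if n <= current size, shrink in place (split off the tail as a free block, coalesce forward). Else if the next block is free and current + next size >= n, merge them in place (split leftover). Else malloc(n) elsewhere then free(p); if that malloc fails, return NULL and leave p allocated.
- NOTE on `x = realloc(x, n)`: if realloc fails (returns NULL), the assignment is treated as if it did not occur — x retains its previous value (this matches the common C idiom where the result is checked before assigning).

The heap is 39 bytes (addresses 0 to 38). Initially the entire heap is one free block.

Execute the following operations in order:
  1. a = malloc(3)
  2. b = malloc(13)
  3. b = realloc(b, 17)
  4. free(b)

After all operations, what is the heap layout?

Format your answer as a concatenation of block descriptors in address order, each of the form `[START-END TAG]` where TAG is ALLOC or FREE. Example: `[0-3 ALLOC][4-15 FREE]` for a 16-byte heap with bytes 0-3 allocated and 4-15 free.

Op 1: a = malloc(3) -> a = 0; heap: [0-2 ALLOC][3-38 FREE]
Op 2: b = malloc(13) -> b = 3; heap: [0-2 ALLOC][3-15 ALLOC][16-38 FREE]
Op 3: b = realloc(b, 17) -> b = 3; heap: [0-2 ALLOC][3-19 ALLOC][20-38 FREE]
Op 4: free(b) -> (freed b); heap: [0-2 ALLOC][3-38 FREE]

Answer: [0-2 ALLOC][3-38 FREE]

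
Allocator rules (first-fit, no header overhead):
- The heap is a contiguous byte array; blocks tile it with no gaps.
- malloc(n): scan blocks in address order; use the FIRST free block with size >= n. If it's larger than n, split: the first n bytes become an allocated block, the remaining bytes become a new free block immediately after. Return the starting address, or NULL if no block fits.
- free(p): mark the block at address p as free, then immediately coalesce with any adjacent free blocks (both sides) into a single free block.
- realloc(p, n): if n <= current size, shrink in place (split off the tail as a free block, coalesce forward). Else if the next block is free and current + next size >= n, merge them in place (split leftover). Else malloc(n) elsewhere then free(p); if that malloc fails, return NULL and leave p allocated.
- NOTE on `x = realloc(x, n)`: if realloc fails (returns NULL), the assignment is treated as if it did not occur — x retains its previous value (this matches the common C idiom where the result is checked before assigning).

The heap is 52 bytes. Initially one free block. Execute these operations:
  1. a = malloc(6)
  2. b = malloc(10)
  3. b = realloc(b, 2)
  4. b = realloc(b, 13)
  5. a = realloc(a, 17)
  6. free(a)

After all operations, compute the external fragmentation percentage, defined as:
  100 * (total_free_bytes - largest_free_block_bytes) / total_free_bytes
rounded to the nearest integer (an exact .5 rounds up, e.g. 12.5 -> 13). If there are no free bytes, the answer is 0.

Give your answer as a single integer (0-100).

Answer: 15

Derivation:
Op 1: a = malloc(6) -> a = 0; heap: [0-5 ALLOC][6-51 FREE]
Op 2: b = malloc(10) -> b = 6; heap: [0-5 ALLOC][6-15 ALLOC][16-51 FREE]
Op 3: b = realloc(b, 2) -> b = 6; heap: [0-5 ALLOC][6-7 ALLOC][8-51 FREE]
Op 4: b = realloc(b, 13) -> b = 6; heap: [0-5 ALLOC][6-18 ALLOC][19-51 FREE]
Op 5: a = realloc(a, 17) -> a = 19; heap: [0-5 FREE][6-18 ALLOC][19-35 ALLOC][36-51 FREE]
Op 6: free(a) -> (freed a); heap: [0-5 FREE][6-18 ALLOC][19-51 FREE]
Free blocks: [6 33] total_free=39 largest=33 -> 100*(39-33)/39 = 600/39 ≈ 15.385 -> rounds to 15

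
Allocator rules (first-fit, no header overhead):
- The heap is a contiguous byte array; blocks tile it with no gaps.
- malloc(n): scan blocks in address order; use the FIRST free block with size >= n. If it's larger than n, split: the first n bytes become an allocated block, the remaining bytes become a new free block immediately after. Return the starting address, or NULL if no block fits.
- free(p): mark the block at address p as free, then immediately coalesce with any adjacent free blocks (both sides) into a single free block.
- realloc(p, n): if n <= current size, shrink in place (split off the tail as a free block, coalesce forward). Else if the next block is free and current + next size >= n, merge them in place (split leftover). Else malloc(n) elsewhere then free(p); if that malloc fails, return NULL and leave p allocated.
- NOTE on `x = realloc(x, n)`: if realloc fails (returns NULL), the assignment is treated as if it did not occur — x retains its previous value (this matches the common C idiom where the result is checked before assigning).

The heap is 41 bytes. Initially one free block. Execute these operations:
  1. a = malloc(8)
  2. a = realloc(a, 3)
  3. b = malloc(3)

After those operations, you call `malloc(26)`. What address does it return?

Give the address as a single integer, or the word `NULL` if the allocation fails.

Op 1: a = malloc(8) -> a = 0; heap: [0-7 ALLOC][8-40 FREE]
Op 2: a = realloc(a, 3) -> a = 0; heap: [0-2 ALLOC][3-40 FREE]
Op 3: b = malloc(3) -> b = 3; heap: [0-2 ALLOC][3-5 ALLOC][6-40 FREE]
malloc(26): first-fit scan over [0-2 ALLOC][3-5 ALLOC][6-40 FREE] -> 6

Answer: 6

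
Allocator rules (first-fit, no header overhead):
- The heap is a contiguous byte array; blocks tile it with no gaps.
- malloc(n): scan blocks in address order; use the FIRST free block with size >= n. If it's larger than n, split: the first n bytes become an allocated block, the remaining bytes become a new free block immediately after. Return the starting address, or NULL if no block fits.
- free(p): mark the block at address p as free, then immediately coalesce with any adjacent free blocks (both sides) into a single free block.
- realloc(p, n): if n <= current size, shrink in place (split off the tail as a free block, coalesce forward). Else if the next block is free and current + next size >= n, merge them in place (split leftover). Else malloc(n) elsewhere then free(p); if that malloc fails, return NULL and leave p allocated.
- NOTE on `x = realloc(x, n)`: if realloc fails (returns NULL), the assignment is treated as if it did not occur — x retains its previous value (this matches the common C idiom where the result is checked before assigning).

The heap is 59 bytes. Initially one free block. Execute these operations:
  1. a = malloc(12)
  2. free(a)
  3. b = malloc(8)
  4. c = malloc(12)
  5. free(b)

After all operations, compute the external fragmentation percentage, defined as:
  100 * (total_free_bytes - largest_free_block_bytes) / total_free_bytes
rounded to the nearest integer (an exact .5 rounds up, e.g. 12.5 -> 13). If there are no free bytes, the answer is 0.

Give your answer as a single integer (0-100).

Op 1: a = malloc(12) -> a = 0; heap: [0-11 ALLOC][12-58 FREE]
Op 2: free(a) -> (freed a); heap: [0-58 FREE]
Op 3: b = malloc(8) -> b = 0; heap: [0-7 ALLOC][8-58 FREE]
Op 4: c = malloc(12) -> c = 8; heap: [0-7 ALLOC][8-19 ALLOC][20-58 FREE]
Op 5: free(b) -> (freed b); heap: [0-7 FREE][8-19 ALLOC][20-58 FREE]
Free blocks: [8 39] total_free=47 largest=39 -> 100*(47-39)/47 = 800/47 ≈ 17.021 -> rounds to 17

Answer: 17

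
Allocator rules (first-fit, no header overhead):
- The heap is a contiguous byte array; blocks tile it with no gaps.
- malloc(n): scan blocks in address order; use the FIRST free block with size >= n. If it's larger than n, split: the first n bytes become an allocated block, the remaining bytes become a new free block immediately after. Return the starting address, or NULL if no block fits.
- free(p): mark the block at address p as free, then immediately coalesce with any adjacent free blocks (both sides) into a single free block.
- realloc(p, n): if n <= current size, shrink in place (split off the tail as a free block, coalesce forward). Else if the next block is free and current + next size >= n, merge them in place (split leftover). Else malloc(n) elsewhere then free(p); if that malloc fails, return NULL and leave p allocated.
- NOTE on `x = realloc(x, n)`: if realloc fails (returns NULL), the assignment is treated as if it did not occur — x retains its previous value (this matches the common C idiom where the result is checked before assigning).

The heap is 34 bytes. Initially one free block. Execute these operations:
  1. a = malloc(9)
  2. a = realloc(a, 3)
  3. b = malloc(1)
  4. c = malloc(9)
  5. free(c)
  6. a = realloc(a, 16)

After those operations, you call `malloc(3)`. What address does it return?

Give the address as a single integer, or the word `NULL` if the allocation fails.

Op 1: a = malloc(9) -> a = 0; heap: [0-8 ALLOC][9-33 FREE]
Op 2: a = realloc(a, 3) -> a = 0; heap: [0-2 ALLOC][3-33 FREE]
Op 3: b = malloc(1) -> b = 3; heap: [0-2 ALLOC][3-3 ALLOC][4-33 FREE]
Op 4: c = malloc(9) -> c = 4; heap: [0-2 ALLOC][3-3 ALLOC][4-12 ALLOC][13-33 FREE]
Op 5: free(c) -> (freed c); heap: [0-2 ALLOC][3-3 ALLOC][4-33 FREE]
Op 6: a = realloc(a, 16) -> a = 4; heap: [0-2 FREE][3-3 ALLOC][4-19 ALLOC][20-33 FREE]
malloc(3): first-fit scan over [0-2 FREE][3-3 ALLOC][4-19 ALLOC][20-33 FREE] -> 0

Answer: 0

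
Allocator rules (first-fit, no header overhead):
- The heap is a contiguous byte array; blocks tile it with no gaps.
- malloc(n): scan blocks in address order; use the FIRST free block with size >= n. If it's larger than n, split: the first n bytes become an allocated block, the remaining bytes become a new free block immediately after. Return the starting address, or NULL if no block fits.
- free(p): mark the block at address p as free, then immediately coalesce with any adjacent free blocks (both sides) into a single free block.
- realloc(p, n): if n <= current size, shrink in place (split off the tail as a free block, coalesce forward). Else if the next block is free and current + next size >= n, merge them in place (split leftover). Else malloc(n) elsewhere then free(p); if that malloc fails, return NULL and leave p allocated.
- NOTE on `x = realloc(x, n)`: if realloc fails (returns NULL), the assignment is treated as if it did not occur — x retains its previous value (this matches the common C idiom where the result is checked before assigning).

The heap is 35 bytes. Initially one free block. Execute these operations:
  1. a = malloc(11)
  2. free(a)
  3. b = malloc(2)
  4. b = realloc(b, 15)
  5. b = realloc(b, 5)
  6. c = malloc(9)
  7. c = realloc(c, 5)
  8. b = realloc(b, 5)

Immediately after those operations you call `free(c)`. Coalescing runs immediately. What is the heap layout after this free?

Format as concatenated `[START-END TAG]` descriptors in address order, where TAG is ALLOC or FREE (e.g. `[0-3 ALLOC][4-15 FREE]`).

Answer: [0-4 ALLOC][5-34 FREE]

Derivation:
Op 1: a = malloc(11) -> a = 0; heap: [0-10 ALLOC][11-34 FREE]
Op 2: free(a) -> (freed a); heap: [0-34 FREE]
Op 3: b = malloc(2) -> b = 0; heap: [0-1 ALLOC][2-34 FREE]
Op 4: b = realloc(b, 15) -> b = 0; heap: [0-14 ALLOC][15-34 FREE]
Op 5: b = realloc(b, 5) -> b = 0; heap: [0-4 ALLOC][5-34 FREE]
Op 6: c = malloc(9) -> c = 5; heap: [0-4 ALLOC][5-13 ALLOC][14-34 FREE]
Op 7: c = realloc(c, 5) -> c = 5; heap: [0-4 ALLOC][5-9 ALLOC][10-34 FREE]
Op 8: b = realloc(b, 5) -> b = 0; heap: [0-4 ALLOC][5-9 ALLOC][10-34 FREE]
free(c): c = 5 -> block [5-9 ALLOC]; mark free, coalesce with adjacent free neighbors -> [0-4 ALLOC][5-34 FREE]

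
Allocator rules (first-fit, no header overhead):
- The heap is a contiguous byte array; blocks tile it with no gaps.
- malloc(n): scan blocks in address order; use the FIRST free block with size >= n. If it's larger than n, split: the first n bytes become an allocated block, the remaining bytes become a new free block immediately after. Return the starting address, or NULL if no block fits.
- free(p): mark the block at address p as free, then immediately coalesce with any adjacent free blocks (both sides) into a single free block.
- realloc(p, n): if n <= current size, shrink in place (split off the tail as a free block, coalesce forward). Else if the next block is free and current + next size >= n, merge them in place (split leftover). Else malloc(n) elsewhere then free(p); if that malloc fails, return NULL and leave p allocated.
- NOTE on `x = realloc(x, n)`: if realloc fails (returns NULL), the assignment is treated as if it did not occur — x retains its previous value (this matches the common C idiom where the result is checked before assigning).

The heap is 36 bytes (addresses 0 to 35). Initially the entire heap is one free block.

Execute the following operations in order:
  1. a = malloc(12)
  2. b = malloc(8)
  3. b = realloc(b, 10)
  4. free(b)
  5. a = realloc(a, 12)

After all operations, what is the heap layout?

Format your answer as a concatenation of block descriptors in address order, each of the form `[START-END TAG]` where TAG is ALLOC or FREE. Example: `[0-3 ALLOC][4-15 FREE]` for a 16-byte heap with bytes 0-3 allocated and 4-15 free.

Answer: [0-11 ALLOC][12-35 FREE]

Derivation:
Op 1: a = malloc(12) -> a = 0; heap: [0-11 ALLOC][12-35 FREE]
Op 2: b = malloc(8) -> b = 12; heap: [0-11 ALLOC][12-19 ALLOC][20-35 FREE]
Op 3: b = realloc(b, 10) -> b = 12; heap: [0-11 ALLOC][12-21 ALLOC][22-35 FREE]
Op 4: free(b) -> (freed b); heap: [0-11 ALLOC][12-35 FREE]
Op 5: a = realloc(a, 12) -> a = 0; heap: [0-11 ALLOC][12-35 FREE]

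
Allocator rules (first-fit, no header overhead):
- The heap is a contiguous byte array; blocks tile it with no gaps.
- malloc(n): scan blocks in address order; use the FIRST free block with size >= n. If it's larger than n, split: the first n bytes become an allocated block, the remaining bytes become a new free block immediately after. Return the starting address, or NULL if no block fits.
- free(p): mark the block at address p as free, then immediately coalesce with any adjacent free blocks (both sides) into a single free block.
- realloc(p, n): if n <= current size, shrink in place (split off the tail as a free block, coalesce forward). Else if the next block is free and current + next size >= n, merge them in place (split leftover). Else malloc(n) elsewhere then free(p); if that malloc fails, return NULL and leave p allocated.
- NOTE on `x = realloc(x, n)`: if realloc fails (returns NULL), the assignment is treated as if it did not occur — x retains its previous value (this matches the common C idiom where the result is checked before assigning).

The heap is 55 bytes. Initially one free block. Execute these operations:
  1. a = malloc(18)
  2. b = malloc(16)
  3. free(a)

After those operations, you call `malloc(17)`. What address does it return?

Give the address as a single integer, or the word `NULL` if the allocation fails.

Op 1: a = malloc(18) -> a = 0; heap: [0-17 ALLOC][18-54 FREE]
Op 2: b = malloc(16) -> b = 18; heap: [0-17 ALLOC][18-33 ALLOC][34-54 FREE]
Op 3: free(a) -> (freed a); heap: [0-17 FREE][18-33 ALLOC][34-54 FREE]
malloc(17): first-fit scan over [0-17 FREE][18-33 ALLOC][34-54 FREE] -> 0

Answer: 0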